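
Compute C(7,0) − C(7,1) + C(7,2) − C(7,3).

The partial alternating sum Σ_{k=0}^{3} (−1)^k C(7,k) = (−1)^3 C(6,3) = -20.

-20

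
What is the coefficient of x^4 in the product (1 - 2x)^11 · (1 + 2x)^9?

432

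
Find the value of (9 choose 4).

126

C(9,4) = (9·8·7·6) / 4! = 3024 / 24 = 126.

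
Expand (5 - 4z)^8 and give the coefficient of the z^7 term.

The general term is C(8,j)·(5)^j·(-4z)^(8-j); the z^7 term has j = 1.
C(8,1) = 8.
Coefficient = C(8,1) · 5^1 · (-4)^7 = 8 · 5 · (-16384) = -655360.

-655360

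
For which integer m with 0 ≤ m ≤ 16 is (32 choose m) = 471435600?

C(32,m) increases on 0 ≤ m ≤ 16. C(32,13) = 347373600 and C(32,14) = 471435600, so m = 14.

14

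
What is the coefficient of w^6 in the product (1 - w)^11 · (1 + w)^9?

-48

Coefficient of w^6 = Σ_{j} C(11,j)·(-1)^j·C(9,6-j)·1^(6-j) for j from 0 to 6.
= 84 + (-1386) + 6930 + (-13860) + 11880 + (-4158) + 462 = -48.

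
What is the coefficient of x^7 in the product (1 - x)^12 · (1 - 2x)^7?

-391912

Coefficient of x^7 = Σ_{j} C(12,j)·(-1)^j·C(7,7-j)·(-2)^(7-j) for j from 0 to 7.
= (-128) + (-5376) + (-44352) + (-123200) + (-138600) + (-66528) + (-12936) + (-792) = -391912.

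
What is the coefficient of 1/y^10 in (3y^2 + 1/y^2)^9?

324

General term: C(9,j)·(3y^2)^j·(1/y^2)^(9-j), with y-exponent 2j − 2(9−j) = 4j − 18.
Set 4j − 18 = -10: j = 2.
C(9,2) = 36; 3^2 = 9; 1^7 = 1.
Coefficient = 36 · 9 · 1 = 324.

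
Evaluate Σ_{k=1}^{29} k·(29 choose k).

Since k·C(29,k) = 29·C(28,k−1), the sum is 29·2^28 = 29·268435456 = 7784628224.

7784628224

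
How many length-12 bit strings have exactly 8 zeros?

Choose the 8 positions: C(12,8) = 495.

495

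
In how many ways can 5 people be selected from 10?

This is C(10,5) = 252.

252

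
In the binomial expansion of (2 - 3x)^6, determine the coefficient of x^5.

-2916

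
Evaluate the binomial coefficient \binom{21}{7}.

C(21,7) = (21·20·19·18·17·16·15) / 7! = 586051200 / 5040 = 116280.

116280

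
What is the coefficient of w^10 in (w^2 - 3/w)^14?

General term: C(14,j)·(w^2)^j·(-3/w)^(14-j), with w-exponent 2j − 1(14−j) = 3j − 14.
Set 3j − 14 = 10: j = 8.
C(14,8) = 3003; 1^8 = 1; (-3)^6 = 729.
Coefficient = 3003 · 1 · 729 = 2189187.

2189187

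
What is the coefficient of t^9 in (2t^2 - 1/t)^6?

General term: C(6,j)·(2t^2)^j·(-1/t)^(6-j), with t-exponent 2j − 1(6−j) = 3j − 6.
Set 3j − 6 = 9: j = 5.
C(6,5) = 6; 2^5 = 32; (-1)^1 = -1.
Coefficient = 6 · 32 · (-1) = -192.

-192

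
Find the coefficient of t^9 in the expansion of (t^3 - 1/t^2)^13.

1716

General term: C(13,j)·(t^3)^j·(-1/t^2)^(13-j), with t-exponent 3j − 2(13−j) = 5j − 26.
Set 5j − 26 = 9: j = 7.
C(13,7) = 1716; 1^7 = 1; (-1)^6 = 1.
Coefficient = 1716 · 1 · 1 = 1716.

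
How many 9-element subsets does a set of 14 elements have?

2002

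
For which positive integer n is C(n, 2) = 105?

n(n−1)/2 = 105 ⇒ n(n−1) = 210. Since 15·14 = 210, n = 15.

15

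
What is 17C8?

24310

C(17,8) = (17·16·15·14·13·12·11·10) / 8! = 980179200 / 40320 = 24310.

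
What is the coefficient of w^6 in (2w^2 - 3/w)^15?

5404164480

General term: C(15,j)·(2w^2)^j·(-3/w)^(15-j), with w-exponent 2j − 1(15−j) = 3j − 15.
Set 3j − 15 = 6: j = 7.
C(15,7) = 6435; 2^7 = 128; (-3)^8 = 6561.
Coefficient = 6435 · 128 · 6561 = 5404164480.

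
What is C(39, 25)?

15084504396

C(39,25) = C(39,14) by symmetry.
C(39,14) = (39·38·37·36·35·34·33·32·31·30·29·28·27·26) / 14! = 1315041316842168115200 / 87178291200 = 15084504396.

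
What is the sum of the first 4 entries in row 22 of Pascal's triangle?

1794

1 + 22 + 231 + 1540 = 1794.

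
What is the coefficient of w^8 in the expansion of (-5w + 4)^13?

The general term is C(13,j)·(-5w)^j·(4)^(13-j); the w^8 term has j = 8.
C(13,8) = 1287.
Coefficient = C(13,8) · (-5)^8 · 4^5 = 1287 · 390625 · 1024 = 514800000000.

514800000000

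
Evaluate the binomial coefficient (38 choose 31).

12620256

C(38,31) = C(38,7) by symmetry.
C(38,7) = (38·37·36·35·34·33·32) / 7! = 63606090240 / 5040 = 12620256.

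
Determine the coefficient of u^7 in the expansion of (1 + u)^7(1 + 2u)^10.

Coefficient of u^7 = Σ_{j} C(7,j)·1^j·C(10,7-j)·2^(7-j) for j from 0 to 7.
= 15360 + 94080 + 169344 + 117600 + 33600 + 3780 + 140 + 1 = 433905.

433905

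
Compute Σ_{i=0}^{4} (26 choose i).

1 + 26 + 325 + 2600 + 14950 = 17902.

17902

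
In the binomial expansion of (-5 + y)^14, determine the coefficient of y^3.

-17773437500

The general term is C(14,j)·(-5)^j·(y)^(14-j); the y^3 term has j = 11.
C(14,11) = 364.
Coefficient = C(14,11) · (-5)^11 = 364 · (-48828125) = -17773437500.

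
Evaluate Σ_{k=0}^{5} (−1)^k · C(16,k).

The partial alternating sum Σ_{k=0}^{5} (−1)^k C(16,k) = (−1)^5 C(15,5) = -3003.

-3003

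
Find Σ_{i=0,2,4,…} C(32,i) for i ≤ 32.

2147483648

Even-i terms of row 32 sum to 2^31 = 2147483648.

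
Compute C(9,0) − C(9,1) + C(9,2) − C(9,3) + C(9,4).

The partial alternating sum Σ_{k=0}^{4} (−1)^k C(9,k) = (−1)^4 C(8,4) = 70.

70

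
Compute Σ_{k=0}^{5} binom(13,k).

1 + 13 + 78 + 286 + 715 + 1287 = 2380.

2380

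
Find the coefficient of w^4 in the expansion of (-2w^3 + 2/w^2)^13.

14057472

General term: C(13,j)·(-2w^3)^j·(2/w^2)^(13-j), with w-exponent 3j − 2(13−j) = 5j − 26.
Set 5j − 26 = 4: j = 6.
C(13,6) = 1716; (-2)^6 = 64; 2^7 = 128.
Coefficient = 1716 · 64 · 128 = 14057472.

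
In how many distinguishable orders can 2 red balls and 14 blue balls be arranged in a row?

Choose positions for the red balls: C(16,2) = 120.

120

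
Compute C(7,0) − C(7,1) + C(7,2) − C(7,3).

The partial alternating sum Σ_{k=0}^{3} (−1)^k C(7,k) = (−1)^3 C(6,3) = -20.

-20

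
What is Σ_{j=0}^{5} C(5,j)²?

252

Σ C(5,j)² is the coefficient of x^5 in (1+x)^5(1+x)^5 = (1+x)^10, i.e. C(10,5) = 252.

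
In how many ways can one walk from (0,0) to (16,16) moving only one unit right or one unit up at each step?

Each path is a sequence of 32 steps with 16 rights: C(32,16) = 601080390.

601080390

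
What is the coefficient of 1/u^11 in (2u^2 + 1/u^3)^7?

General term: C(7,j)·(2u^2)^j·(1/u^3)^(7-j), with u-exponent 2j − 3(7−j) = 5j − 21.
Set 5j − 21 = -11: j = 2.
C(7,2) = 21; 2^2 = 4; 1^5 = 1.
Coefficient = 21 · 4 · 1 = 84.

84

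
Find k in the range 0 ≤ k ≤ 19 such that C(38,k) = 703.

2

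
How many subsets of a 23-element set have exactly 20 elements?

1771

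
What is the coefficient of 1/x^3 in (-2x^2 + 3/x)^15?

3868890480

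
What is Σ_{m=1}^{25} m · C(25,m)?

Since m·C(25,m) = 25·C(24,m−1), the sum is 25·2^24 = 25·16777216 = 419430400.

419430400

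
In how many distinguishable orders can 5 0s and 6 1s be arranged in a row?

Choose positions for the 0s: C(11,5) = 462.

462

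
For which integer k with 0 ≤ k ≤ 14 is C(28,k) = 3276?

C(28,k) increases on 0 ≤ k ≤ 14. C(28,2) = 378 and C(28,3) = 3276, so k = 3.

3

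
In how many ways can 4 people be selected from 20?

4845

This is C(20,4) = 4845.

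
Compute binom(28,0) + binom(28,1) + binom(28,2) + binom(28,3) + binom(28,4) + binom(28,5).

122438

1 + 28 + 378 + 3276 + 20475 + 98280 = 122438.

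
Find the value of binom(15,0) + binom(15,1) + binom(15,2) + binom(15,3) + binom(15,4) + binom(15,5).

4944

1 + 15 + 105 + 455 + 1365 + 3003 = 4944.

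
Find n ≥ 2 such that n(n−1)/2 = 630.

n(n−1)/2 = 630 ⇒ n(n−1) = 1260. Since 36·35 = 1260, n = 36.

36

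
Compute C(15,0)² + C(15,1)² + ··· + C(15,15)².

155117520

By Vandermonde's identity, Σ C(15,j)² = C(30,15) = 155117520.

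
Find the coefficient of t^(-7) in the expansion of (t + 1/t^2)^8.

General term: C(8,j)·(t)^j·(1/t^2)^(8-j), with t-exponent 1j − 2(8−j) = 3j − 16.
Set 3j − 16 = -7: j = 3.
C(8,3) = 56; 1^3 = 1; 1^5 = 1.
Coefficient = 56 · 1 · 1 = 56.

56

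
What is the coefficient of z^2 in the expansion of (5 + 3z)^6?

84375

The general term is C(6,j)·(5)^j·(3z)^(6-j); the z^2 term has j = 4.
C(6,4) = 15.
Coefficient = C(6,4) · 5^4 · 3^2 = 15 · 625 · 9 = 84375.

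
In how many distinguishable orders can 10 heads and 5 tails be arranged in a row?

3003

Choose positions for the heads: C(15,10) = 3003.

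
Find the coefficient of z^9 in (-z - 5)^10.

The general term is C(10,j)·(-z)^j·(-5)^(10-j); the z^9 term has j = 9.
C(10,9) = 10.
Coefficient = C(10,9) · (-1)^9 · (-5)^1 = 10 · (-1) · (-5) = 50.

50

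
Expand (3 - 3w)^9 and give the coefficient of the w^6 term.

The general term is C(9,j)·(3)^j·(-3w)^(9-j); the w^6 term has j = 3.
C(9,3) = 84.
Coefficient = C(9,3) · 3^3 · (-3)^6 = 84 · 27 · 729 = 1653372.

1653372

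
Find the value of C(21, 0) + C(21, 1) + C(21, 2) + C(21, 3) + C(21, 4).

1 + 21 + 210 + 1330 + 5985 = 7547.

7547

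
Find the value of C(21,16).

C(21,16) = C(21,5) by symmetry.
C(21,5) = (21·20·19·18·17) / 5! = 2441880 / 120 = 20349.

20349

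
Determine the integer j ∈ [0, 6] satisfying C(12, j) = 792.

5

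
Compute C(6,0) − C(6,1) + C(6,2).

The partial alternating sum Σ_{k=0}^{2} (−1)^k C(6,k) = (−1)^2 C(5,2) = 10.

10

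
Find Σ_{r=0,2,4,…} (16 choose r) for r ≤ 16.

Half of (1+1)^16 + (1−1)^16 gives the even-index sum: 2^15 = 32768.

32768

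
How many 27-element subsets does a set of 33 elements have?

1107568

C(33,27) = C(33,6) by symmetry.
C(33,6) = (33·32·31·30·29·28) / 6! = 797448960 / 720 = 1107568.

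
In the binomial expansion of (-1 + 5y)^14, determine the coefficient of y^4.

625625

The general term is C(14,j)·(-1)^j·(5y)^(14-j); the y^4 term has j = 10.
C(14,10) = 1001.
Coefficient = C(14,10) · 5^4 = 1001 · 625 = 625625.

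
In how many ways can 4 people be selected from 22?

7315

This is C(22,4) = 7315.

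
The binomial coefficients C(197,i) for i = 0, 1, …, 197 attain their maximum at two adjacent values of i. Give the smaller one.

98

For odd n = 197, C(197,i) peaks at i = (n−1)/2 and (n+1)/2; the smaller is 98.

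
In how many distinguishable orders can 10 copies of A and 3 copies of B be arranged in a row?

286

Choose positions for the A's: C(13,10) = 286.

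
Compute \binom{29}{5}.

C(29,5) = (29·28·27·26·25) / 5! = 14250600 / 120 = 118755.

118755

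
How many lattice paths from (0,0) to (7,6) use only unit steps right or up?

Each path is a sequence of 13 steps with 7 rights: C(13,7) = 1716.

1716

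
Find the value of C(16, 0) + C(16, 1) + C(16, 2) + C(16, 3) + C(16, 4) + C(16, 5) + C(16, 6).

1 + 16 + 120 + 560 + 1820 + 4368 + 8008 = 14893.

14893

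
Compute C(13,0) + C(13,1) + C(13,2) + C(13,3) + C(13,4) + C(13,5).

1 + 13 + 78 + 286 + 715 + 1287 = 2380.

2380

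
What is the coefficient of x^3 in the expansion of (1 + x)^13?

286

The general term is C(13,j)·(1)^j·(x)^(13-j); the x^3 term has j = 10.
C(13,10) = 286.
Coefficient = C(13,10) = 286.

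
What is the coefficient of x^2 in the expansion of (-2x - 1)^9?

-144

The general term is C(9,j)·(-2x)^j·(-1)^(9-j); the x^2 term has j = 2.
C(9,2) = 36.
Coefficient = C(9,2) · (-2)^2 · (-1)^7 = 36 · 4 · (-1) = -144.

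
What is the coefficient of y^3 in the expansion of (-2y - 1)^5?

The general term is C(5,j)·(-2y)^j·(-1)^(5-j); the y^3 term has j = 3.
C(5,3) = 10.
Coefficient = C(5,3) · (-2)^3 = 10 · (-8) = -80.

-80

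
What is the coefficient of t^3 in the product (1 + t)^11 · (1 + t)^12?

1771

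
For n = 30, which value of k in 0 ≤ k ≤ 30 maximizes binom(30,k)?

C(30,k) is maximized at k = 30/2 = 15.

15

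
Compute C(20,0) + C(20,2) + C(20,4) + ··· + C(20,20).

524288

Half of (1+1)^20 + (1−1)^20 gives the even-index sum: 2^19 = 524288.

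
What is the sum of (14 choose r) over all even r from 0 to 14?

8192

Even-r terms of row 14 sum to 2^13 = 8192.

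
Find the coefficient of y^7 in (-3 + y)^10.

The general term is C(10,j)·(-3)^j·(y)^(10-j); the y^7 term has j = 3.
C(10,3) = 120.
Coefficient = C(10,3) · (-3)^3 = 120 · (-27) = -3240.

-3240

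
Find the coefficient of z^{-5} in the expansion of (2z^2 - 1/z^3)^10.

-8064

General term: C(10,j)·(2z^2)^j·(-1/z^3)^(10-j), with z-exponent 2j − 3(10−j) = 5j − 30.
Set 5j − 30 = -5: j = 5.
C(10,5) = 252; 2^5 = 32; (-1)^5 = -1.
Coefficient = 252 · 32 · (-1) = -8064.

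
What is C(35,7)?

6724520

C(35,7) = (35·34·33·32·31·30·29) / 7! = 33891580800 / 5040 = 6724520.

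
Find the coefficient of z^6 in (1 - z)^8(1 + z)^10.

Coefficient of z^6 = Σ_{j} C(8,j)·(-1)^j·C(10,6-j)·1^(6-j) for j from 0 to 6.
= 210 + (-2016) + 5880 + (-6720) + 3150 + (-560) + 28 = -28.

-28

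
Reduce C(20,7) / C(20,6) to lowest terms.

2

C(n,k+1)/C(n,k) = (n−k)/(k+1) = (20−6)/(6+1) = 14/7 = 2.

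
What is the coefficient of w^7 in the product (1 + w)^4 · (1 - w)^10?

Coefficient of w^7 = Σ_{j} C(4,j)·1^j·C(10,7-j)·(-1)^(7-j) for j from 0 to 4.
= (-120) + 840 + (-1512) + 840 + (-120) = -72.

-72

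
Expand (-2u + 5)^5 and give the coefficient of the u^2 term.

5000

The general term is C(5,j)·(-2u)^j·(5)^(5-j); the u^2 term has j = 2.
C(5,2) = 10.
Coefficient = C(5,2) · (-2)^2 · 5^3 = 10 · 4 · 125 = 5000.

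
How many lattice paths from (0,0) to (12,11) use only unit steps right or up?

1352078

Each path is a sequence of 23 steps with 12 rights: C(23,12) = 1352078.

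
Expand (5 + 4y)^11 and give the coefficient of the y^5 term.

The general term is C(11,j)·(5)^j·(4y)^(11-j); the y^5 term has j = 6.
C(11,6) = 462.
Coefficient = C(11,6) · 5^6 · 4^5 = 462 · 15625 · 1024 = 7392000000.

7392000000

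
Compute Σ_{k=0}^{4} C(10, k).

386

1 + 10 + 45 + 120 + 210 = 386.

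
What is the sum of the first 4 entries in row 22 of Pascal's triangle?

1 + 22 + 231 + 1540 = 1794.

1794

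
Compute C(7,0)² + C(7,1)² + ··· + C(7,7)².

Σ C(7,j)² is the coefficient of x^7 in (1+x)^7(1+x)^7 = (1+x)^14, i.e. C(14,7) = 3432.

3432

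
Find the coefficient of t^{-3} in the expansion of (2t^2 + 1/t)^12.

General term: C(12,j)·(2t^2)^j·(1/t)^(12-j), with t-exponent 2j − 1(12−j) = 3j − 12.
Set 3j − 12 = -3: j = 3.
C(12,3) = 220; 2^3 = 8; 1^9 = 1.
Coefficient = 220 · 8 · 1 = 1760.

1760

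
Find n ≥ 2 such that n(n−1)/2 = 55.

11

n(n−1)/2 = 55 ⇒ n(n−1) = 110. Since 11·10 = 110, n = 11.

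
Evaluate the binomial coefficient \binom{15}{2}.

105

C(15,2) = (15·14) / 2! = 210 / 2 = 105.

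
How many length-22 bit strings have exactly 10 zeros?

Choose the 10 positions: C(22,10) = 646646.

646646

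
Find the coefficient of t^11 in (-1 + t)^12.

-12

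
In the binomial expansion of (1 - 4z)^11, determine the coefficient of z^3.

-10560

The general term is C(11,j)·(1)^j·(-4z)^(11-j); the z^3 term has j = 8.
C(11,8) = 165.
Coefficient = C(11,8) · (-4)^3 = 165 · (-64) = -10560.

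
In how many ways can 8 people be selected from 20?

125970

This is C(20,8) = 125970.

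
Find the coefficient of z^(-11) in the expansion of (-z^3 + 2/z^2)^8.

General term: C(8,j)·(-z^3)^j·(2/z^2)^(8-j), with z-exponent 3j − 2(8−j) = 5j − 16.
Set 5j − 16 = -11: j = 1.
C(8,1) = 8; (-1)^1 = -1; 2^7 = 128.
Coefficient = 8 · (-1) · 128 = -1024.

-1024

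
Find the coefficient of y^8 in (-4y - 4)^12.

The general term is C(12,j)·(-4y)^j·(-4)^(12-j); the y^8 term has j = 8.
C(12,8) = 495.
Coefficient = C(12,8) · (-4)^8 · (-4)^4 = 495 · 65536 · 256 = 8304721920.

8304721920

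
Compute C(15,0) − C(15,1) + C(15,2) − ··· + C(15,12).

91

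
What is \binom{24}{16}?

735471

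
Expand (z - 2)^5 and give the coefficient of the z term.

80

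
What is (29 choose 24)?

118755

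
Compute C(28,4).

20475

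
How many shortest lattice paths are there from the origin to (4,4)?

70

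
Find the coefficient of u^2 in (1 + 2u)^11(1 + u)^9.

454

Coefficient of u^2 = Σ_{j} C(11,j)·2^j·C(9,2-j)·1^(2-j) for j from 0 to 2.
= 36 + 198 + 220 = 454.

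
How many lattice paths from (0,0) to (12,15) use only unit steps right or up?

17383860

Each path is a sequence of 27 steps with 12 rights: C(27,12) = 17383860.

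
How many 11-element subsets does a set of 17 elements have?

12376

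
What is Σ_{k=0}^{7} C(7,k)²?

3432

Σ C(7,k)² is the coefficient of x^7 in (1+x)^7(1+x)^7 = (1+x)^14, i.e. C(14,7) = 3432.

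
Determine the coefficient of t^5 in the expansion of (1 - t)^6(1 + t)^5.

Coefficient of t^5 = Σ_{j} C(6,j)·(-1)^j·C(5,5-j)·1^(5-j) for j from 0 to 5.
= 1 + (-30) + 150 + (-200) + 75 + (-6) = -10.

-10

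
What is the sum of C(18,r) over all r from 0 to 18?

262144

The entries of row 18 sum to 2^18 = 262144.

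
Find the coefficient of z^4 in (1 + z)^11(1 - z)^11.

55

Coefficient of z^4 = Σ_{j} C(11,j)·1^j·C(11,4-j)·(-1)^(4-j) for j from 0 to 4.
= 330 + (-1815) + 3025 + (-1815) + 330 = 55.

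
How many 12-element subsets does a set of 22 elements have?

C(22,12) = C(22,10) by symmetry.
C(22,10) = (22·21·20·19·18·17·16·15·14·13) / 10! = 2346549004800 / 3628800 = 646646.

646646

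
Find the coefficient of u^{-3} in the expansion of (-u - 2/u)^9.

-5376

General term: C(9,j)·(-u)^j·(-2/u)^(9-j), with u-exponent 1j − 1(9−j) = 2j − 9.
Set 2j − 9 = -3: j = 3.
C(9,3) = 84; (-1)^3 = -1; (-2)^6 = 64.
Coefficient = 84 · (-1) · 64 = -5376.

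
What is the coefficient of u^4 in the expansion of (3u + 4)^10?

The general term is C(10,j)·(3u)^j·(4)^(10-j); the u^4 term has j = 4.
C(10,4) = 210.
Coefficient = C(10,4) · 3^4 · 4^6 = 210 · 81 · 4096 = 69672960.

69672960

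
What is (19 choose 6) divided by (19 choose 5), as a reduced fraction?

C(n,k+1)/C(n,k) = (n−k)/(k+1) = (19−5)/(5+1) = 14/6 = 7/3.

7/3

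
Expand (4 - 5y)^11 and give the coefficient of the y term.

-57671680

The general term is C(11,j)·(4)^j·(-5y)^(11-j); the y^1 term has j = 10.
C(11,10) = 11.
Coefficient = C(11,10) · 4^10 · (-5)^1 = 11 · 1048576 · (-5) = -57671680.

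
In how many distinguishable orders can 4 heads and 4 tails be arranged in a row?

Choose positions for the heads: C(8,4) = 70.

70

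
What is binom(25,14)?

4457400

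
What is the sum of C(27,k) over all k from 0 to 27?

134217728

Setting x = 1 in (1+x)^27 gives Σ C(27,k) = 2^27 = 134217728.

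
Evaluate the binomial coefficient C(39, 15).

25140840660

C(39,15) = (39·38·37·36·35·34·33·32·31·30·29·28·27·26·25) / 15! = 32876032921054202880000 / 1307674368000 = 25140840660.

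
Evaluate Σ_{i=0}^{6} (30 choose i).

768212

1 + 30 + 435 + 4060 + 27405 + 142506 + 593775 = 768212.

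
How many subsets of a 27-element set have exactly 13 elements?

Choose the 13 positions: C(27,13) = 20058300.

20058300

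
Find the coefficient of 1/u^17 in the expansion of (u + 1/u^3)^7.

7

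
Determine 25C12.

C(25,12) = (25·24·23·22·21·20·19·18·17·16·15·14) / 12! = 2490952020480000 / 479001600 = 5200300.

5200300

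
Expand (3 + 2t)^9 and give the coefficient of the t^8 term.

The general term is C(9,j)·(3)^j·(2t)^(9-j); the t^8 term has j = 1.
C(9,1) = 9.
Coefficient = C(9,1) · 3^1 · 2^8 = 9 · 3 · 256 = 6912.

6912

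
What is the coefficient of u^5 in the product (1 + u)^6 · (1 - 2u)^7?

Coefficient of u^5 = Σ_{j} C(6,j)·1^j·C(7,5-j)·(-2)^(5-j) for j from 0 to 5.
= (-672) + 3360 + (-4200) + 1680 + (-210) + 6 = -36.

-36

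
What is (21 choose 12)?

293930

C(21,12) = C(21,9) by symmetry.
C(21,9) = (21·20·19·18·17·16·15·14·13) / 9! = 106661318400 / 362880 = 293930.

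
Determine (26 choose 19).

657800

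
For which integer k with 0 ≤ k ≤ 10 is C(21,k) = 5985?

C(21,k) increases on 0 ≤ k ≤ 10. C(21,3) = 1330 and C(21,4) = 5985, so k = 4.

4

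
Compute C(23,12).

1352078

C(23,12) = C(23,11) by symmetry.
C(23,11) = (23·22·21·20·19·18·17·16·15·14·13) / 11! = 53970627110400 / 39916800 = 1352078.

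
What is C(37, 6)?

2324784

C(37,6) = (37·36·35·34·33·32) / 6! = 1673844480 / 720 = 2324784.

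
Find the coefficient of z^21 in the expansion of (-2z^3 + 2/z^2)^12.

-901120

General term: C(12,j)·(-2z^3)^j·(2/z^2)^(12-j), with z-exponent 3j − 2(12−j) = 5j − 24.
Set 5j − 24 = 21: j = 9.
C(12,9) = 220; (-2)^9 = -512; 2^3 = 8.
Coefficient = 220 · (-512) · 8 = -901120.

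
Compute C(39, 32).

15380937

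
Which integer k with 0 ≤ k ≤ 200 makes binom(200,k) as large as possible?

100

C(200,k) is maximized at k = 200/2 = 100.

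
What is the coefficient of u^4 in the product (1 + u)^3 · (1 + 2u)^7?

1666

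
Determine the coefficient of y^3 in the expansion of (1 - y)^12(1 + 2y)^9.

-88

Coefficient of y^3 = Σ_{j} C(12,j)·(-1)^j·C(9,3-j)·2^(3-j) for j from 0 to 3.
= 672 + (-1728) + 1188 + (-220) = -88.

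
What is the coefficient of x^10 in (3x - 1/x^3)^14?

General term: C(14,j)·(3x)^j·(-1/x^3)^(14-j), with x-exponent 1j − 3(14−j) = 4j − 42.
Set 4j − 42 = 10: j = 13.
C(14,13) = 14; 3^13 = 1594323; (-1)^1 = -1.
Coefficient = 14 · 1594323 · (-1) = -22320522.

-22320522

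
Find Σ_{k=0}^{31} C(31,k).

2147483648

The entries of row 31 sum to 2^31 = 2147483648.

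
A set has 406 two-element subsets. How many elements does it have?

n(n−1)/2 = 406 ⇒ n(n−1) = 812. Since 29·28 = 812, n = 29.

29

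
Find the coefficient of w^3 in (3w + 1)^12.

The general term is C(12,j)·(3w)^j·(1)^(12-j); the w^3 term has j = 3.
C(12,3) = 220.
Coefficient = C(12,3) · 3^3 = 220 · 27 = 5940.

5940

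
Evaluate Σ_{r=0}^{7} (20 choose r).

1 + 20 + 190 + 1140 + 4845 + 15504 + 38760 + 77520 = 137980.

137980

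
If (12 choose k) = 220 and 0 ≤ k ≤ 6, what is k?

C(12,k) increases on 0 ≤ k ≤ 6. C(12,2) = 66 and C(12,3) = 220, so k = 3.

3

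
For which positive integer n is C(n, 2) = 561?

n(n−1)/2 = 561 ⇒ n(n−1) = 1122. Since 34·33 = 1122, n = 34.

34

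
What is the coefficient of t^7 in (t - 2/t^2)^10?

General term: C(10,j)·(t)^j·(-2/t^2)^(10-j), with t-exponent 1j − 2(10−j) = 3j − 20.
Set 3j − 20 = 7: j = 9.
C(10,9) = 10; 1^9 = 1; (-2)^1 = -2.
Coefficient = 10 · 1 · (-2) = -20.

-20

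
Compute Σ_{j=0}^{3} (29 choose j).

1 + 29 + 406 + 3654 = 4090.

4090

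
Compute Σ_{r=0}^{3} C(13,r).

378

1 + 13 + 78 + 286 = 378.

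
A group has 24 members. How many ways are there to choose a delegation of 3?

2024

This is C(24,3) = 2024.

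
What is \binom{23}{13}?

1144066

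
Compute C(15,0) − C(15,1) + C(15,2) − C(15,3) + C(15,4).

1001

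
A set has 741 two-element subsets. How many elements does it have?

39

n(n−1)/2 = 741 ⇒ n(n−1) = 1482. Since 39·38 = 1482, n = 39.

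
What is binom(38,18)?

33578000610

C(38,18) = (38·37·36·35·34·33·32·31·30·29·28·27·26·25·24·23·22·21) / 18! = 214978908196382744494080000 / 6402373705728000 = 33578000610.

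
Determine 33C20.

573166440

C(33,20) = C(33,13) by symmetry.
C(33,13) = (33·32·31·30·29·28·27·26·25·24·23·22·21) / 13! = 3569119343741952000 / 6227020800 = 573166440.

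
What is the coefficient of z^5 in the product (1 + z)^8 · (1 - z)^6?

Coefficient of z^5 = Σ_{j} C(8,j)·1^j·C(6,5-j)·(-1)^(5-j) for j from 0 to 5.
= (-6) + 120 + (-560) + 840 + (-420) + 56 = 30.

30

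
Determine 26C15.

7726160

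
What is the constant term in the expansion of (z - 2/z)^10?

General term: C(10,j)·(z)^j·(-2/z)^(10-j), with z-exponent 1j − 1(10−j) = 2j − 10.
Set 2j − 10 = 0: j = 5.
C(10,5) = 252; 1^5 = 1; (-2)^5 = -32.
Coefficient = 252 · 1 · (-32) = -8064.

-8064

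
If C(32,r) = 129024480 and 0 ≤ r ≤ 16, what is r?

11

C(32,r) increases on 0 ≤ r ≤ 16. C(32,10) = 64512240 and C(32,11) = 129024480, so r = 11.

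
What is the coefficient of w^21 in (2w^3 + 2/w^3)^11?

112640

General term: C(11,j)·(2w^3)^j·(2/w^3)^(11-j), with w-exponent 3j − 3(11−j) = 6j − 33.
Set 6j − 33 = 21: j = 9.
C(11,9) = 55; 2^9 = 512; 2^2 = 4.
Coefficient = 55 · 512 · 4 = 112640.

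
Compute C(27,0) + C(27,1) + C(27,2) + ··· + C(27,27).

The entries of row 27 sum to 2^27 = 134217728.

134217728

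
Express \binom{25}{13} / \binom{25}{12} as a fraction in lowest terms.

C(n,k+1)/C(n,k) = (n−k)/(k+1) = (25−12)/(12+1) = 13/13 = 1.

1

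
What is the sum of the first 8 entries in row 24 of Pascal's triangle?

1 + 24 + 276 + 2024 + 10626 + 42504 + 134596 + 346104 = 536155.

536155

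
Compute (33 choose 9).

38567100

C(33,9) = (33·32·31·30·29·28·27·26·25) / 9! = 13995229248000 / 362880 = 38567100.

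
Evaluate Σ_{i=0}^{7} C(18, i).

63004

1 + 18 + 153 + 816 + 3060 + 8568 + 18564 + 31824 = 63004.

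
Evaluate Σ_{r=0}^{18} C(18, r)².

By Vandermonde's identity, Σ C(18,r)² = C(36,18) = 9075135300.

9075135300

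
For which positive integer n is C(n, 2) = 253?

23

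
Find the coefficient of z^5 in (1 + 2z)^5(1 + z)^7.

Coefficient of z^5 = Σ_{j} C(5,j)·2^j·C(7,5-j)·1^(5-j) for j from 0 to 5.
= 21 + 350 + 1400 + 1680 + 560 + 32 = 4043.

4043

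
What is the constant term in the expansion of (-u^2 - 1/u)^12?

495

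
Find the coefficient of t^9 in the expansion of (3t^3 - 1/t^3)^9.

-61236

General term: C(9,j)·(3t^3)^j·(-1/t^3)^(9-j), with t-exponent 3j − 3(9−j) = 6j − 27.
Set 6j − 27 = 9: j = 6.
C(9,6) = 84; 3^6 = 729; (-1)^3 = -1.
Coefficient = 84 · 729 · (-1) = -61236.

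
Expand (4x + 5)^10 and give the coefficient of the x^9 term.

The general term is C(10,j)·(4x)^j·(5)^(10-j); the x^9 term has j = 9.
C(10,9) = 10.
Coefficient = C(10,9) · 4^9 · 5^1 = 10 · 262144 · 5 = 13107200.

13107200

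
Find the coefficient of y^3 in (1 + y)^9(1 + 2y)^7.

1624

Coefficient of y^3 = Σ_{j} C(9,j)·1^j·C(7,3-j)·2^(3-j) for j from 0 to 3.
= 280 + 756 + 504 + 84 = 1624.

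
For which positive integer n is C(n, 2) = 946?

n(n−1)/2 = 946 ⇒ n(n−1) = 1892. Since 44·43 = 1892, n = 44.

44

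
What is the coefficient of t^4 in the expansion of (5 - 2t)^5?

The general term is C(5,j)·(5)^j·(-2t)^(5-j); the t^4 term has j = 1.
C(5,1) = 5.
Coefficient = C(5,1) · 5^1 · (-2)^4 = 5 · 5 · 16 = 400.

400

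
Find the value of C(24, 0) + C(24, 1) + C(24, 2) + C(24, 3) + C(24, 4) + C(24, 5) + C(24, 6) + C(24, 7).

536155

1 + 24 + 276 + 2024 + 10626 + 42504 + 134596 + 346104 = 536155.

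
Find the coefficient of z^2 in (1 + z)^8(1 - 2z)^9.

28

Coefficient of z^2 = Σ_{j} C(8,j)·1^j·C(9,2-j)·(-2)^(2-j) for j from 0 to 2.
= 144 + (-144) + 28 = 28.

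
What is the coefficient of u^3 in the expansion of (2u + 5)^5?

2000

The general term is C(5,j)·(2u)^j·(5)^(5-j); the u^3 term has j = 3.
C(5,3) = 10.
Coefficient = C(5,3) · 2^3 · 5^2 = 10 · 8 · 25 = 2000.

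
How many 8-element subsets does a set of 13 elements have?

C(13,8) = C(13,5) by symmetry.
C(13,5) = (13·12·11·10·9) / 5! = 154440 / 120 = 1287.

1287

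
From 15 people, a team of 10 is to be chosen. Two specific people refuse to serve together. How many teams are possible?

1716

All 10-subsets: C(15,10) = 3003. Those containing both fixed elements: C(13,8) = 1287.
3003 − 1287 = 1716.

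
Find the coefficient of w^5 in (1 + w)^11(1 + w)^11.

Coefficient of w^5 = Σ_{j} C(11,j)·C(11,5-j) for j from 0 to 5.
= 462 + 3630 + 9075 + 9075 + 3630 + 462 = 26334.

26334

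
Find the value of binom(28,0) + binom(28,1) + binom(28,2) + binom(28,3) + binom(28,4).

1 + 28 + 378 + 3276 + 20475 = 24158.

24158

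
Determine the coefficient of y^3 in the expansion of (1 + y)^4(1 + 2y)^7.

704

Coefficient of y^3 = Σ_{j} C(4,j)·1^j·C(7,3-j)·2^(3-j) for j from 0 to 3.
= 280 + 336 + 84 + 4 = 704.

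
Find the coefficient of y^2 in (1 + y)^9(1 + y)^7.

120

Coefficient of y^2 = Σ_{j} C(9,j)·C(7,2-j) for j from 0 to 2.
= 21 + 63 + 36 = 120.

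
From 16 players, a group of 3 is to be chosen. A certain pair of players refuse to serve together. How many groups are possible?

546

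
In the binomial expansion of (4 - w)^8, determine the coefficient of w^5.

-3584

The general term is C(8,j)·(4)^j·(-w)^(8-j); the w^5 term has j = 3.
C(8,3) = 56.
Coefficient = C(8,3) · 4^3 · (-1)^5 = 56 · 64 · (-1) = -3584.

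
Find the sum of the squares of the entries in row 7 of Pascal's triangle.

Σ C(7,k)² is the coefficient of x^7 in (1+x)^7(1+x)^7 = (1+x)^14, i.e. C(14,7) = 3432.

3432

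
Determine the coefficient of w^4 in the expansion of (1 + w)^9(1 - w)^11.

Coefficient of w^4 = Σ_{j} C(9,j)·1^j·C(11,4-j)·(-1)^(4-j) for j from 0 to 4.
= 330 + (-1485) + 1980 + (-924) + 126 = 27.

27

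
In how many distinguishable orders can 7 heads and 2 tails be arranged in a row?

Choose positions for the heads: C(9,7) = 36.

36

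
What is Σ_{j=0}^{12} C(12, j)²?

By Vandermonde's identity, Σ C(12,j)² = C(24,12) = 2704156.

2704156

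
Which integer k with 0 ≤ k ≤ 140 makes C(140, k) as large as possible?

C(140,k) is maximized at k = 140/2 = 70.

70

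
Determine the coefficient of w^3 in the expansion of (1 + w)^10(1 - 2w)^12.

-80

Coefficient of w^3 = Σ_{j} C(10,j)·1^j·C(12,3-j)·(-2)^(3-j) for j from 0 to 3.
= (-1760) + 2640 + (-1080) + 120 = -80.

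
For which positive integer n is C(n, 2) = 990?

45

n(n−1)/2 = 990 ⇒ n(n−1) = 1980. Since 45·44 = 1980, n = 45.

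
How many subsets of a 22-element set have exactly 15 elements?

170544

Choose the 15 positions: C(22,15) = 170544.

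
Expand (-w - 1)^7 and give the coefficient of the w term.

-7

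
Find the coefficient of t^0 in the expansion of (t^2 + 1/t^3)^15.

General term: C(15,j)·(t^2)^j·(1/t^3)^(15-j), with t-exponent 2j − 3(15−j) = 5j − 45.
Set 5j − 45 = 0: j = 9.
C(15,9) = 5005; 1^9 = 1; 1^6 = 1.
Coefficient = 5005 · 1 · 1 = 5005.

5005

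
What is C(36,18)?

C(36,18) = (36·35·34·33·32·31·30·29·28·27·26·25·24·23·22·21·20·19) / 18! = 58102407620643984998400000 / 6402373705728000 = 9075135300.

9075135300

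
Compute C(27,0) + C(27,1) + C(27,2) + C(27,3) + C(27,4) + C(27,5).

101584

1 + 27 + 351 + 2925 + 17550 + 80730 = 101584.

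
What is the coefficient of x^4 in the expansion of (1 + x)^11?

330

The general term is C(11,j)·(1)^j·(x)^(11-j); the x^4 term has j = 7.
C(11,7) = 330.
Coefficient = C(11,7) = 330.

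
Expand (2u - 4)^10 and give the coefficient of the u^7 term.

-983040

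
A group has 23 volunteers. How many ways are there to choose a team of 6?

100947

This is C(23,6) = 100947.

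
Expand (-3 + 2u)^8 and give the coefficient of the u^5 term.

-48384

The general term is C(8,j)·(-3)^j·(2u)^(8-j); the u^5 term has j = 3.
C(8,3) = 56.
Coefficient = C(8,3) · (-3)^3 · 2^5 = 56 · (-27) · 32 = -48384.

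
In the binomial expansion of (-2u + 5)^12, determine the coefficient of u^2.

The general term is C(12,j)·(-2u)^j·(5)^(12-j); the u^2 term has j = 2.
C(12,2) = 66.
Coefficient = C(12,2) · (-2)^2 · 5^10 = 66 · 4 · 9765625 = 2578125000.

2578125000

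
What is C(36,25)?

C(36,25) = C(36,11) by symmetry.
C(36,11) = (36·35·34·33·32·31·30·29·28·27·26) / 11! = 23982224839372800 / 39916800 = 600805296.

600805296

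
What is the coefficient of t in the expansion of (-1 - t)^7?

-7

The general term is C(7,j)·(-1)^j·(-t)^(7-j); the t^1 term has j = 6.
C(7,6) = 7.
Coefficient = C(7,6) · (-1)^1 = 7 · (-1) = -7.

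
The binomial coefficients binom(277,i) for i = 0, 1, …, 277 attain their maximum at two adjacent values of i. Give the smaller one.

138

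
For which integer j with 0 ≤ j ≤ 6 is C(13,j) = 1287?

5

C(13,j) increases on 0 ≤ j ≤ 6. C(13,4) = 715 and C(13,5) = 1287, so j = 5.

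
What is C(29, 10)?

20030010

C(29,10) = (29·28·27·26·25·24·23·22·21·20) / 10! = 72684900288000 / 3628800 = 20030010.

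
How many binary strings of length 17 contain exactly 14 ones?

680

Choose the 14 positions: C(17,14) = 680.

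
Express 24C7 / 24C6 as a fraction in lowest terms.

18/7

C(n,k+1)/C(n,k) = (n−k)/(k+1) = (24−6)/(6+1) = 18/7.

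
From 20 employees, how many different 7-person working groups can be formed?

This is C(20,7) = 77520.

77520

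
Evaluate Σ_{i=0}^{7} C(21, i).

198440

1 + 21 + 210 + 1330 + 5985 + 20349 + 54264 + 116280 = 198440.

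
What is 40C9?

273438880

C(40,9) = (40·39·38·37·36·35·34·33·32) / 9! = 99225500774400 / 362880 = 273438880.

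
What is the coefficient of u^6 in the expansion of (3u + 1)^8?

The general term is C(8,j)·(3u)^j·(1)^(8-j); the u^6 term has j = 6.
C(8,6) = 28.
Coefficient = C(8,6) · 3^6 = 28 · 729 = 20412.

20412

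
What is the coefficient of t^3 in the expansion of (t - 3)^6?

-540

The general term is C(6,j)·(t)^j·(-3)^(6-j); the t^3 term has j = 3.
C(6,3) = 20.
Coefficient = C(6,3) · (-3)^3 = 20 · (-27) = -540.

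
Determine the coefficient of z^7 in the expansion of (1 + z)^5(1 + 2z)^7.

16172

Coefficient of z^7 = Σ_{j} C(5,j)·1^j·C(7,7-j)·2^(7-j) for j from 0 to 5.
= 128 + 2240 + 6720 + 5600 + 1400 + 84 = 16172.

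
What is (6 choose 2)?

15

C(6,2) = (6·5) / 2! = 30 / 2 = 15.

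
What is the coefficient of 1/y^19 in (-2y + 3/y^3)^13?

-270208224

General term: C(13,j)·(-2y)^j·(3/y^3)^(13-j), with y-exponent 1j − 3(13−j) = 4j − 39.
Set 4j − 39 = -19: j = 5.
C(13,5) = 1287; (-2)^5 = -32; 3^8 = 6561.
Coefficient = 1287 · (-32) · 6561 = -270208224.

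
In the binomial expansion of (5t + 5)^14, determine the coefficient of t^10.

6109619140625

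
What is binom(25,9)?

C(25,9) = (25·24·23·22·21·20·19·18·17) / 9! = 741354768000 / 362880 = 2042975.

2042975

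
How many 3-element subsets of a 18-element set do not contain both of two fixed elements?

All 3-subsets: C(18,3) = 816. Those containing both fixed elements: C(16,1) = 16.
816 − 16 = 800.

800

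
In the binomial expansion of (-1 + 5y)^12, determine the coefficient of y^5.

-2475000

The general term is C(12,j)·(-1)^j·(5y)^(12-j); the y^5 term has j = 7.
C(12,7) = 792.
Coefficient = C(12,7) · (-1)^7 · 5^5 = 792 · (-1) · 3125 = -2475000.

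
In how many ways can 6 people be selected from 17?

This is C(17,6) = 12376.

12376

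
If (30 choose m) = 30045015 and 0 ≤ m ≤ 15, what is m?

C(30,m) increases on 0 ≤ m ≤ 15. C(30,9) = 14307150 and C(30,10) = 30045015, so m = 10.

10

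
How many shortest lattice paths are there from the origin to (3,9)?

220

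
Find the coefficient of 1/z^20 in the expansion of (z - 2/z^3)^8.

General term: C(8,j)·(z)^j·(-2/z^3)^(8-j), with z-exponent 1j − 3(8−j) = 4j − 24.
Set 4j − 24 = -20: j = 1.
C(8,1) = 8; 1^1 = 1; (-2)^7 = -128.
Coefficient = 8 · 1 · (-128) = -1024.

-1024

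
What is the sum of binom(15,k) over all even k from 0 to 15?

16384

Half of (1+1)^15 + (1−1)^15 gives the even-index sum: 2^14 = 16384.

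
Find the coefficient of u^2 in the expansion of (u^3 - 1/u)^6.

15

General term: C(6,j)·(u^3)^j·(-1/u)^(6-j), with u-exponent 3j − 1(6−j) = 4j − 6.
Set 4j − 6 = 2: j = 2.
C(6,2) = 15; 1^2 = 1; (-1)^4 = 1.
Coefficient = 15 · 1 · 1 = 15.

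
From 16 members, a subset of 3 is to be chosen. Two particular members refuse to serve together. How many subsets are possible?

All 3-subsets: C(16,3) = 560. Those containing both fixed elements: C(14,1) = 14.
560 − 14 = 546.

546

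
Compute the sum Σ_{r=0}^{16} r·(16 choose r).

Since r·C(16,r) = 16·C(15,r−1), the sum is 16·2^15 = 16·32768 = 524288.

524288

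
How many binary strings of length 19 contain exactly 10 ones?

92378

Choose the 10 positions: C(19,10) = 92378.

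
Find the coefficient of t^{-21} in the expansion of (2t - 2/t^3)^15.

-164003840

General term: C(15,j)·(2t)^j·(-2/t^3)^(15-j), with t-exponent 1j − 3(15−j) = 4j − 45.
Set 4j − 45 = -21: j = 6.
C(15,6) = 5005; 2^6 = 64; (-2)^9 = -512.
Coefficient = 5005 · 64 · (-512) = -164003840.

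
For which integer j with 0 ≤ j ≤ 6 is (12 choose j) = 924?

6

C(12,j) increases on 0 ≤ j ≤ 6. C(12,5) = 792 and C(12,6) = 924, so j = 6.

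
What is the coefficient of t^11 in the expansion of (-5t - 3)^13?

The general term is C(13,j)·(-5t)^j·(-3)^(13-j); the t^11 term has j = 11.
C(13,11) = 78.
Coefficient = C(13,11) · (-5)^11 · (-3)^2 = 78 · (-48828125) · 9 = -34277343750.

-34277343750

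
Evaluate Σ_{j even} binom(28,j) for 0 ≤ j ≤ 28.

Half of (1+1)^28 + (1−1)^28 gives the even-index sum: 2^27 = 134217728.

134217728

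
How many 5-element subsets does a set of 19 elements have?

11628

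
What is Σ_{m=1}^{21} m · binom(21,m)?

Since m·C(21,m) = 21·C(20,m−1), the sum is 21·2^20 = 21·1048576 = 22020096.

22020096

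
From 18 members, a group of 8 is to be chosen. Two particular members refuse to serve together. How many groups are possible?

35750

All 8-subsets: C(18,8) = 43758. Those containing both fixed elements: C(16,6) = 8008.
43758 − 8008 = 35750.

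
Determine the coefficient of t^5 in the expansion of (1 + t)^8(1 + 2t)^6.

10848

Coefficient of t^5 = Σ_{j} C(8,j)·1^j·C(6,5-j)·2^(5-j) for j from 0 to 5.
= 192 + 1920 + 4480 + 3360 + 840 + 56 = 10848.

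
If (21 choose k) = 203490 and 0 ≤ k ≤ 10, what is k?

C(21,k) increases on 0 ≤ k ≤ 10. C(21,7) = 116280 and C(21,8) = 203490, so k = 8.

8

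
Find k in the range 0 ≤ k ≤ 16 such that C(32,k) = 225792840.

C(32,k) increases on 0 ≤ k ≤ 16. C(32,11) = 129024480 and C(32,12) = 225792840, so k = 12.

12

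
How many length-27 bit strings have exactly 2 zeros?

Choose the 2 positions: C(27,2) = 351.

351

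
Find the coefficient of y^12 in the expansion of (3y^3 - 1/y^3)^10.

-262440

General term: C(10,j)·(3y^3)^j·(-1/y^3)^(10-j), with y-exponent 3j − 3(10−j) = 6j − 30.
Set 6j − 30 = 12: j = 7.
C(10,7) = 120; 3^7 = 2187; (-1)^3 = -1.
Coefficient = 120 · 2187 · (-1) = -262440.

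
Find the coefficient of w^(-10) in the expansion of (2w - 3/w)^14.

193444524

General term: C(14,j)·(2w)^j·(-3/w)^(14-j), with w-exponent 1j − 1(14−j) = 2j − 14.
Set 2j − 14 = -10: j = 2.
C(14,2) = 91; 2^2 = 4; (-3)^12 = 531441.
Coefficient = 91 · 4 · 531441 = 193444524.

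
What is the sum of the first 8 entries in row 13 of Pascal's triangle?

1 + 13 + 78 + 286 + 715 + 1287 + 1716 + 1716 = 5812.

5812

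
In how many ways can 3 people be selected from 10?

120

This is C(10,3) = 120.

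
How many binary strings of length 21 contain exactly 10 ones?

Choose the 10 positions: C(21,10) = 352716.

352716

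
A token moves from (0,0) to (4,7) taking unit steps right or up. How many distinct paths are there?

Each path is a sequence of 11 steps with 4 rights: C(11,4) = 330.

330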